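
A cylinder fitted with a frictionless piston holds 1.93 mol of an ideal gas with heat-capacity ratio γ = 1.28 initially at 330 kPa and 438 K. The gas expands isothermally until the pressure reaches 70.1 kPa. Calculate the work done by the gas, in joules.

10900 J

V₁ = nRT₁/P₁ = 1.93×8.314×438/330 = 21.3 L.
Isothermal: T stays 438 K; PV = const ⇒ V₂ = 100 L, P₂ = 70.1 kPa.
W = nRT ln(V₂/V₁) = 1.93×8.314×438×ln(4.71) = 10900 J.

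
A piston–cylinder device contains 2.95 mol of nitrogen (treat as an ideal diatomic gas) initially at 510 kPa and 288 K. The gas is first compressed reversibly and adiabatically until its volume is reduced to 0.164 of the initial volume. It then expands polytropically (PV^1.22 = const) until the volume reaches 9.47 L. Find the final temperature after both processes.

434 K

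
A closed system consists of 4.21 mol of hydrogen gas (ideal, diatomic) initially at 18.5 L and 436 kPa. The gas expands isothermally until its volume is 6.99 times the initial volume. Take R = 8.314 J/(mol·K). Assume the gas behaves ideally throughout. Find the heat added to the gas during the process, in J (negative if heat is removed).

T₁ = P₁V₁/(nR) = 436×18.5/(4.21×8.314) = 230 K.
Isothermal: T stays 230 K; PV = const ⇒ V₂ = 129 L, P₂ = 62.4 kPa.
ΔU = 0 (ideal gas, T constant).
W = nRT ln(V₂/V₁) = 4.21×8.314×230×ln(6.99) = 15700 J.
Q = ΔU + W = 15700 J.

15700 J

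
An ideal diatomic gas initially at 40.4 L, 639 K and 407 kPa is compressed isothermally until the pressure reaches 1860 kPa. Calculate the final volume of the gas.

8.84 L

Isothermal: T stays 639 K; PV = const ⇒ V₂ = 8.84 L, P₂ = 1860 kPa.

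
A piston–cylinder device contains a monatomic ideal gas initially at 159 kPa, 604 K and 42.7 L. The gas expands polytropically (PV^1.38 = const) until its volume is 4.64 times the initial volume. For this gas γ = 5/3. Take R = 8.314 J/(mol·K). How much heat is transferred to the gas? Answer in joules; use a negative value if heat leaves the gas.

n = P₁V₁/(RT₁) = 159×42.7/(8.314×604) = 1.35 mol.
Polytropic n=1.38: T₂ = T₁(V₁/V₂)^(n−1) = 604×(0.216)^0.38 = 337 K; P₂ = P₁(V₁/V₂)^n = 19.1 kPa.
W = (P₁V₁−P₂V₂)/(n−1) = (159×42.7−19.1×198)/0.38 = 7890 J.
ΔU = nCvΔT = 1.35×12.5×(337−604) = -4500 J.
Q = ΔU + W = 3390 J.

3390 J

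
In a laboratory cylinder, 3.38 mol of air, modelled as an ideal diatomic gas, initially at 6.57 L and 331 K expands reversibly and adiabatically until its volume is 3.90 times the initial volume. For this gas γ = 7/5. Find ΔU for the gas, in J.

-9760 J

P₁ = nRT₁/V₁ = 3.38×8.314×331/6.57 = 1420 kPa.
Adiabatic: TV^(γ−1) = const ⇒ T₂ = 331×(0.256)^0.400 = 192 K; PV^γ = const ⇒ P₂ = 211 kPa.
For an ideal gas ΔU = nCvΔT with Cv = (5/2)R = 20.8 J/(mol·K).
ΔU = 3.38×20.8×(192−331) = -9760 J.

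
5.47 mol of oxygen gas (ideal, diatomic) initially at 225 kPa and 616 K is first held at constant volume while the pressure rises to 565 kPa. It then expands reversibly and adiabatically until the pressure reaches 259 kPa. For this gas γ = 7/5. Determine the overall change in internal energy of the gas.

V₁ = nRT₁/P₁ = 5.47×8.314×616/225 = 125 L.
Step 1 — Isochoric: V stays 125 L; P/T = const ⇒ T₂ = 1550 K, P₂ = 565 kPa.
W = 0 (no volume change).
ΔU = nCvΔT = 5.47×20.8×(1550−616) = 106000 J.
Q = ΔU = 106000 J.
State after step 1: P = 565 kPa, V = 125 L, T = 1550 K.
Step 2 — Adiabatic: T₂/T₁ = (P₂/P₁)^((γ−1)/γ) ⇒ T₂ = 1550×(0.458)^0.286 = 1240 K; V₂ = 217 L.
ΔU = nCvΔT = 5.47×20.8×(1240−1550) = -35100 J.
Q = 0 for an adiabatic process, so W = −ΔU = 35100 J.
Net over both steps: W = 35100 J, Q = 106000 J, ΔU = 70700 J.

70700 J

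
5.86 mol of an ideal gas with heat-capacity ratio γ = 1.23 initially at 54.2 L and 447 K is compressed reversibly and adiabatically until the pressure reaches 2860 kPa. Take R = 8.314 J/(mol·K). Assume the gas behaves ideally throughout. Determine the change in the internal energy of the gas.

P₁ = nRT₁/V₁ = 5.86×8.314×447/54.2 = 402 kPa.
Adiabatic: T₂/T₁ = (P₂/P₁)^((γ−1)/γ) ⇒ T₂ = 447×(7.12)^0.187 = 645 K; V₂ = 11.0 L.
For an ideal gas ΔU = nCvΔT with Cv = R/(γ−1) = 36.1 J/(mol·K).
ΔU = 5.86×36.1×(645−447) = 42000 J.

42000 J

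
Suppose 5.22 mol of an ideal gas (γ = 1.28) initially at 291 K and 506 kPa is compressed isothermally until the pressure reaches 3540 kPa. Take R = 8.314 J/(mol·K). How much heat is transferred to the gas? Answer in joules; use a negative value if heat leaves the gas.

-24600 J

V₁ = nRT₁/P₁ = 5.22×8.314×291/506 = 25.0 L.
Isothermal: T stays 291 K; PV = const ⇒ V₂ = 3.57 L, P₂ = 3540 kPa.
ΔU = 0 (ideal gas, T constant).
W = nRT ln(V₂/V₁) = 5.22×8.314×291×ln(0.143) = -24600 J.
Q = ΔU + W = -24600 J.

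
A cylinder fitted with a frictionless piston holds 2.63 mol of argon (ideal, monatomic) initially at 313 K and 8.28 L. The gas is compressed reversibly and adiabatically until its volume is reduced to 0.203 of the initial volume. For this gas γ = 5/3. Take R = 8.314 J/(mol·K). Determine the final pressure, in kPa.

11800 kPa

P₁ = nRT₁/V₁ = 2.63×8.314×313/8.28 = 827 kPa.
Adiabatic: TV^(γ−1) = const ⇒ T₂ = 313×(4.93)^0.667 = 906 K; PV^γ = const ⇒ P₂ = 11800 kPa.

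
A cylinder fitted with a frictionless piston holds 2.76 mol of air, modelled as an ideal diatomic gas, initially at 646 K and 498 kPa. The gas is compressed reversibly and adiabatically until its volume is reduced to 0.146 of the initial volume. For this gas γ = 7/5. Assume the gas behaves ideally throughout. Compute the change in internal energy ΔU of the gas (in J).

43000 J

V₁ = nRT₁/P₁ = 2.76×8.314×646/498 = 29.8 L.
Adiabatic: TV^(γ−1) = const ⇒ T₂ = 646×(6.85)^0.400 = 1390 K; PV^γ = const ⇒ P₂ = 7360 kPa.
For an ideal gas ΔU = nCvΔT with Cv = (5/2)R = 20.8 J/(mol·K).
ΔU = 2.76×20.8×(1390−646) = 43000 J.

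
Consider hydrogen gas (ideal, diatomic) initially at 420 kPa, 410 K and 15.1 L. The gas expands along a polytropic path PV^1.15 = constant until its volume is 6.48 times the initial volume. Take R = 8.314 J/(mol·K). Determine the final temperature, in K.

Polytropic n=1.15: T₂ = T₁(V₁/V₂)^(n−1) = 410×(0.154)^0.15 = 310 K; P₂ = P₁(V₁/V₂)^n = 49.0 kPa.

310 K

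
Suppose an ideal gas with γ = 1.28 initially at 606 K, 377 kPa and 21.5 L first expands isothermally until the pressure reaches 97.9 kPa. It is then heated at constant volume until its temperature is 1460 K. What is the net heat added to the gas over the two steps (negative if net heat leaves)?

n = P₁V₁/(RT₁) = 377×21.5/(8.314×606) = 1.61 mol.
Step 1 — Isothermal: T stays 606 K; PV = const ⇒ V₂ = 82.8 L, P₂ = 97.9 kPa.
ΔU = 0 (ideal gas, T constant).
W = nRT ln(V₂/V₁) = 1.61×8.314×606×ln(3.85) = 10900 J.
Q = ΔU + W = 10900 J.
State after step 1: P = 97.9 kPa, V = 82.8 L, T = 606 K.
Step 2 — Isochoric: V stays 82.8 L; P/T = const ⇒ T₂ = 1460 K, P₂ = 236 kPa.
W = 0 (no volume change).
ΔU = nCvΔT = 1.61×29.7×(1460−606) = 40800 J.
Q = ΔU = 40800 J.
Net over both steps: W = 10900 J, Q = 51700 J, ΔU = 40800 J.

51700 J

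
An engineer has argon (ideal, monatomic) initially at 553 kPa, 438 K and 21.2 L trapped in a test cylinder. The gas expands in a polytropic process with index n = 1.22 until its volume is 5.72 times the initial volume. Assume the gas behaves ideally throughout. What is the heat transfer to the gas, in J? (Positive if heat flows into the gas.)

11400 J

n = P₁V₁/(RT₁) = 553×21.2/(8.314×438) = 3.22 mol.
Polytropic n=1.22: T₂ = T₁(V₁/V₂)^(n−1) = 438×(0.175)^0.22 = 298 K; P₂ = P₁(V₁/V₂)^n = 65.9 kPa.
W = (P₁V₁−P₂V₂)/(n−1) = (553×21.2−65.9×121)/0.22 = 17000 J.
ΔU = nCvΔT = 3.22×12.5×(298−438) = -5600 J.
Q = ΔU + W = 11400 J.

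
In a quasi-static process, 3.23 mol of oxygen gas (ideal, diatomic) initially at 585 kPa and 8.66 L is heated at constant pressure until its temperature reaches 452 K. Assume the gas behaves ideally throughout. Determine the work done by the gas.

T₁ = P₁V₁/(nR) = 585×8.66/(3.23×8.314) = 189 K.
Isobaric: P stays 585 kPa; V/T = const ⇒ T₂ = 452 K, V₂ = 20.7 L.
W = PΔV = 585×(20.7−8.66) kPa·L = 7070 J.

7070 J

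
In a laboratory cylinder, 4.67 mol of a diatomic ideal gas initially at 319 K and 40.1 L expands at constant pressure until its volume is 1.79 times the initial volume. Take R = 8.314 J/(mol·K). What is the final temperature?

P₁ = nRT₁/V₁ = 4.67×8.314×319/40.1 = 309 kPa.
Isobaric: P stays 309 kPa; V/T = const ⇒ T₂ = 571 K, V₂ = 71.8 L.

571 K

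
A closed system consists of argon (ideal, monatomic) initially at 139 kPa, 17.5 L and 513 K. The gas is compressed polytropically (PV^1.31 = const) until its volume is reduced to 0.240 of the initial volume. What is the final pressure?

901 kPa

Polytropic n=1.31: T₂ = T₁(V₁/V₂)^(n−1) = 513×(4.17)^0.31 = 798 K; P₂ = P₁(V₁/V₂)^n = 901 kPa.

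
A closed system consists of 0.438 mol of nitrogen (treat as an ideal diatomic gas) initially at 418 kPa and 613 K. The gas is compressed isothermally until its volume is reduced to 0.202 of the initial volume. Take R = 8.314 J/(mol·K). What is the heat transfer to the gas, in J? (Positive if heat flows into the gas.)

-3570 J

V₁ = nRT₁/P₁ = 0.438×8.314×613/418 = 5.34 L.
Isothermal: T stays 613 K; PV = const ⇒ V₂ = 1.08 L, P₂ = 2070 kPa.
ΔU = 0 (ideal gas, T constant).
W = nRT ln(V₂/V₁) = 0.438×8.314×613×ln(0.202) = -3570 J.
Q = ΔU + W = -3570 J.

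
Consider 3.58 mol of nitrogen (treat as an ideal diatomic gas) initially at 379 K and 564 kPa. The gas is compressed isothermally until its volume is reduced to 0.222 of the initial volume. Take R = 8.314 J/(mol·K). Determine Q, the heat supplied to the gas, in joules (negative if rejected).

V₁ = nRT₁/P₁ = 3.58×8.314×379/564 = 20.0 L.
Isothermal: T stays 379 K; PV = const ⇒ V₂ = 4.44 L, P₂ = 2540 kPa.
ΔU = 0 (ideal gas, T constant).
W = nRT ln(V₂/V₁) = 3.58×8.314×379×ln(0.222) = -17000 J.
Q = ΔU + W = -17000 J.

-17000 J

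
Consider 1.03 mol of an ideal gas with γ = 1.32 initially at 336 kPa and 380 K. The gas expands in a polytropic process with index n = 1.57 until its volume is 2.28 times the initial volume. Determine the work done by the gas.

2140 J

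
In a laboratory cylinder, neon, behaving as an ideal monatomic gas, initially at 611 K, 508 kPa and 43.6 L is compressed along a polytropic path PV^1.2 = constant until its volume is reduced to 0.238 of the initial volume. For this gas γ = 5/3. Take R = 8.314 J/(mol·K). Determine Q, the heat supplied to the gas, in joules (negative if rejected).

-25800 J

n = P₁V₁/(RT₁) = 508×43.6/(8.314×611) = 4.36 mol.
Polytropic n=1.2: T₂ = T₁(V₁/V₂)^(n−1) = 611×(4.20)^0.20 = 814 K; P₂ = P₁(V₁/V₂)^n = 2840 kPa.
W = (P₁V₁−P₂V₂)/(n−1) = (508×43.6−2840×10.4)/0.20 = -36800 J.
ΔU = nCvΔT = 4.36×12.5×(814−611) = 11000 J.
Q = ΔU + W = -25800 J.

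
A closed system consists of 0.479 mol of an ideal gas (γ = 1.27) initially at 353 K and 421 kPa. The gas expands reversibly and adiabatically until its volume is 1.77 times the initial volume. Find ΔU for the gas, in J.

V₁ = nRT₁/P₁ = 0.479×8.314×353/421 = 3.34 L.
Adiabatic: TV^(γ−1) = const ⇒ T₂ = 353×(0.565)^0.270 = 303 K; PV^γ = const ⇒ P₂ = 204 kPa.
For an ideal gas ΔU = nCvΔT with Cv = R/(γ−1) = 30.8 J/(mol·K).
ΔU = 0.479×30.8×(303−353) = -744 J.

-744 J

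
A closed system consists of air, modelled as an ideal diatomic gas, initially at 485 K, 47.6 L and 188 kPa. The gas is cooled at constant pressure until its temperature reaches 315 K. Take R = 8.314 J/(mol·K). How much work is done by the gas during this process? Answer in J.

n = P₁V₁/(RT₁) = 188×47.6/(8.314×485) = 2.22 mol.
Isobaric: P stays 188 kPa; V/T = const ⇒ T₂ = 315 K, V₂ = 30.9 L.
W = PΔV = 188×(30.9−47.6) kPa·L = -3140 J.

-3140 J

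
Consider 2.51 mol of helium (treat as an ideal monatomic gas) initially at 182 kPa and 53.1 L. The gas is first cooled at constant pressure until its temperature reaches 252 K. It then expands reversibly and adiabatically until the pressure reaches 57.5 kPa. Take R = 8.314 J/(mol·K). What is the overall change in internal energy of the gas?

T₁ = P₁V₁/(nR) = 182×53.1/(2.51×8.314) = 463 K.
Step 1 — Isobaric: P stays 182 kPa; V/T = const ⇒ T₂ = 252 K, V₂ = 28.9 L.
W = PΔV = 182×(28.9−53.1) kPa·L = -4410 J.
ΔU = nCvΔT = 2.51×12.5×(252−463) = -6610 J.
Q = ΔU + W = nCpΔT = -11000 J.
State after step 1: P = 182 kPa, V = 28.9 L, T = 252 K.
Step 2 — Adiabatic: T₂/T₁ = (P₂/P₁)^((γ−1)/γ) ⇒ T₂ = 252×(0.316)^0.400 = 159 K; V₂ = 57.7 L.
ΔU = nCvΔT = 2.51×12.5×(159−252) = -2910 J.
Q = 0 for an adiabatic process, so W = −ΔU = 2910 J.
Net over both steps: W = -1490 J, Q = -11000 J, ΔU = -9520 J.

-9520 J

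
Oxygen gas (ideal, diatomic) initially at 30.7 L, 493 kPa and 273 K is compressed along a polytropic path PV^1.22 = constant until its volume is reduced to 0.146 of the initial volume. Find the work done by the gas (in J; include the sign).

-36300 J

n = P₁V₁/(RT₁) = 493×30.7/(8.314×273) = 6.67 mol.
Polytropic n=1.22: T₂ = T₁(V₁/V₂)^(n−1) = 273×(6.85)^0.22 = 417 K; P₂ = P₁(V₁/V₂)^n = 5160 kPa.
W = (P₁V₁−P₂V₂)/(n−1) = (493×30.7−5160×4.48)/0.22 = -36300 J.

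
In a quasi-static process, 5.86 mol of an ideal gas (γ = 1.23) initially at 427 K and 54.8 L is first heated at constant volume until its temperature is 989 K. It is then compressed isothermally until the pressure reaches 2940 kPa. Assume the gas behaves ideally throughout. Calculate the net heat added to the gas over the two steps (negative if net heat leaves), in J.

60900 J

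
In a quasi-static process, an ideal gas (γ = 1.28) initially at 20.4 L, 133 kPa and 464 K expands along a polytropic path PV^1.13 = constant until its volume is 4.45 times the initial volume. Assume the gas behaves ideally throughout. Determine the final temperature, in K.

382 K

Polytropic n=1.13: T₂ = T₁(V₁/V₂)^(n−1) = 464×(0.225)^0.13 = 382 K; P₂ = P₁(V₁/V₂)^n = 24.6 kPa.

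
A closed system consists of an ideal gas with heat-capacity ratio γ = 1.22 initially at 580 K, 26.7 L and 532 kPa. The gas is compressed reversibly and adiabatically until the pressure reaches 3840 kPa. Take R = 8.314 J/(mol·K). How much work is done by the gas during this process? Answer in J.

-27600 J

n = P₁V₁/(RT₁) = 532×26.7/(8.314×580) = 2.95 mol.
Adiabatic: T₂/T₁ = (P₂/P₁)^((γ−1)/γ) ⇒ T₂ = 580×(7.22)^0.180 = 828 K; V₂ = 5.28 L.
ΔU = nCvΔT = 2.95×37.8×(828−580) = 27600 J.
Q = 0 for an adiabatic process, so W = −ΔU = -27600 J.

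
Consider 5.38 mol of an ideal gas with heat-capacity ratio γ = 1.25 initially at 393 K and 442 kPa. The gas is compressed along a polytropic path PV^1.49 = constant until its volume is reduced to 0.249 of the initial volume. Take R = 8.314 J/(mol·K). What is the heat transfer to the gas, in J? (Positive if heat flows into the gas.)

V₁ = nRT₁/P₁ = 5.38×8.314×393/442 = 39.8 L.
Polytropic n=1.49: T₂ = T₁(V₁/V₂)^(n−1) = 393×(4.02)^0.49 = 777 K; P₂ = P₁(V₁/V₂)^n = 3510 kPa.
W = (P₁V₁−P₂V₂)/(n−1) = (442×39.8−3510×9.90)/0.49 = -35000 J.
ΔU = nCvΔT = 5.38×33.3×(777−393) = 68700 J.
Q = ΔU + W = 33600 J.

33600 J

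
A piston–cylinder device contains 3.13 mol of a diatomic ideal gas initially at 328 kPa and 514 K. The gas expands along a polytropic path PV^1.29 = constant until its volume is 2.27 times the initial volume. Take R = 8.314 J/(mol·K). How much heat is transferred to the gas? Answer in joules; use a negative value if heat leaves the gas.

2680 J

V₁ = nRT₁/P₁ = 3.13×8.314×514/328 = 40.8 L.
Polytropic n=1.29: T₂ = T₁(V₁/V₂)^(n−1) = 514×(0.441)^0.29 = 405 K; P₂ = P₁(V₁/V₂)^n = 114 kPa.
W = (P₁V₁−P₂V₂)/(n−1) = (328×40.8−114×92.6)/0.29 = 9760 J.
ΔU = nCvΔT = 3.13×20.8×(405−514) = -7080 J.
Q = ΔU + W = 2680 J.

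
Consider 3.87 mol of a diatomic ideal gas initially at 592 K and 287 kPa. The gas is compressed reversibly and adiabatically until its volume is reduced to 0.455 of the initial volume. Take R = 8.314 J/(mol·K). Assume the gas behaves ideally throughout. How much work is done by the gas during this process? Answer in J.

-17600 J

V₁ = nRT₁/P₁ = 3.87×8.314×592/287 = 66.4 L.
Adiabatic: TV^(γ−1) = const ⇒ T₂ = 592×(2.20)^0.400 = 811 K; PV^γ = const ⇒ P₂ = 864 kPa.
ΔU = nCvΔT = 3.87×20.8×(811−592) = 17600 J.
Q = 0 for an adiabatic process, so W = −ΔU = -17600 J.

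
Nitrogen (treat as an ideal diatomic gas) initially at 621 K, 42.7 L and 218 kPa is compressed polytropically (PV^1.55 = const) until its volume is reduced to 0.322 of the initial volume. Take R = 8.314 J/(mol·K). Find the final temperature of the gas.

Polytropic n=1.55: T₂ = T₁(V₁/V₂)^(n−1) = 621×(3.11)^0.55 = 1160 K; P₂ = P₁(V₁/V₂)^n = 1260 kPa.

1160 K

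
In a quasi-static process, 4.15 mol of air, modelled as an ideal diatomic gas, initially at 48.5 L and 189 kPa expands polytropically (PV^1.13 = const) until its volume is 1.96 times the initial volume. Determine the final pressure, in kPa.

T₁ = P₁V₁/(nR) = 189×48.5/(4.15×8.314) = 266 K.
Polytropic n=1.13: T₂ = T₁(V₁/V₂)^(n−1) = 266×(0.510)^0.13 = 243 K; P₂ = P₁(V₁/V₂)^n = 88.4 kPa.

88.4 kPa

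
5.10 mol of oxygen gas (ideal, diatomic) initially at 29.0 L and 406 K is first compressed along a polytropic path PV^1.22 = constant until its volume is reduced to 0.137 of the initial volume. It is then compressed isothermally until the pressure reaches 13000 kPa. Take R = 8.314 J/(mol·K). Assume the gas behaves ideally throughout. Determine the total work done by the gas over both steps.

-60600 J

P₁ = nRT₁/V₁ = 5.10×8.314×406/29.0 = 594 kPa.
Step 1 — Polytropic n=1.22: T₂ = T₁(V₁/V₂)^(n−1) = 406×(7.30)^0.22 = 629 K; P₂ = P₁(V₁/V₂)^n = 6710 kPa.
W = (P₁V₁−P₂V₂)/(n−1) = (594×29.0−6710×3.97)/0.22 = -42900 J.
ΔU = nCvΔT = 5.10×20.8×(629−406) = 23600 J.
Q = ΔU + W = -19300 J.
State after step 1: P = 6710 kPa, V = 3.97 L, T = 629 K.
Step 2 — Isothermal: T stays 629 K; PV = const ⇒ V₂ = 2.05 L, P₂ = 13000 kPa.
ΔU = 0 (ideal gas, T constant).
W = nRT ln(V₂/V₁) = 5.10×8.314×629×ln(0.516) = -17600 J.
Q = ΔU + W = -17600 J.
Net over both steps: W = -60600 J, Q = -36900 J, ΔU = 23600 J.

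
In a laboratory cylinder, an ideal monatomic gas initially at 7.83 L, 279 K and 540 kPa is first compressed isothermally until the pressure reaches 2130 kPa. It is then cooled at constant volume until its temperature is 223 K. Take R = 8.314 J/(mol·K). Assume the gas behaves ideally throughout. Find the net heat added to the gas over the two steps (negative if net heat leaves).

-7080 J

n = P₁V₁/(RT₁) = 540×7.83/(8.314×279) = 1.82 mol.
Step 1 — Isothermal: T stays 279 K; PV = const ⇒ V₂ = 1.99 L, P₂ = 2130 kPa.
ΔU = 0 (ideal gas, T constant).
W = nRT ln(V₂/V₁) = 1.82×8.314×279×ln(0.254) = -5800 J.
Q = ΔU + W = -5800 J.
State after step 1: P = 2130 kPa, V = 1.99 L, T = 279 K.
Step 2 — Isochoric: V stays 1.99 L; P/T = const ⇒ T₂ = 223 K, P₂ = 1700 kPa.
W = 0 (no volume change).
ΔU = nCvΔT = 1.82×12.5×(223−279) = -1270 J.
Q = ΔU = -1270 J.
Net over both steps: W = -5800 J, Q = -7080 J, ΔU = -1270 J.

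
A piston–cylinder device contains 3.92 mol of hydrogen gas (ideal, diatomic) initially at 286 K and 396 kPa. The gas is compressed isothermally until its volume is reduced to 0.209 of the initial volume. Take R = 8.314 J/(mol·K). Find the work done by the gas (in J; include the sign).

V₁ = nRT₁/P₁ = 3.92×8.314×286/396 = 23.5 L.
Isothermal: T stays 286 K; PV = const ⇒ V₂ = 4.92 L, P₂ = 1890 kPa.
W = nRT ln(V₂/V₁) = 3.92×8.314×286×ln(0.209) = -14600 J.

-14600 J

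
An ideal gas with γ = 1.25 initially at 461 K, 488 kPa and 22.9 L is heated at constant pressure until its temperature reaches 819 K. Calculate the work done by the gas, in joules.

n = P₁V₁/(RT₁) = 488×22.9/(8.314×461) = 2.92 mol.
Isobaric: P stays 488 kPa; V/T = const ⇒ T₂ = 819 K, V₂ = 40.7 L.
W = PΔV = 488×(40.7−22.9) kPa·L = 8680 J.

8680 J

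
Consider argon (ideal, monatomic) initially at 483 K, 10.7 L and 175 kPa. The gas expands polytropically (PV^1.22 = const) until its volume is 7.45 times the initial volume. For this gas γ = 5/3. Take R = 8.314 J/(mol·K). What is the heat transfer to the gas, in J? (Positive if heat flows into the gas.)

n = P₁V₁/(RT₁) = 175×10.7/(8.314×483) = 0.466 mol.
Polytropic n=1.22: T₂ = T₁(V₁/V₂)^(n−1) = 483×(0.134)^0.22 = 311 K; P₂ = P₁(V₁/V₂)^n = 15.1 kPa.
W = (P₁V₁−P₂V₂)/(n−1) = (175×10.7−15.1×79.7)/0.22 = 3040 J.
ΔU = nCvΔT = 0.466×12.5×(311−483) = -1000 J.
Q = ΔU + W = 2040 J.

2040 J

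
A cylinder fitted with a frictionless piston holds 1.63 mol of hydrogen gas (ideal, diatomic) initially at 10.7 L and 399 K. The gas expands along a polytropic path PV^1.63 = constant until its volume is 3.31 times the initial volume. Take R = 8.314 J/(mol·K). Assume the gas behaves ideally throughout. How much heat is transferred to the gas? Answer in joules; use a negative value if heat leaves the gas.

P₁ = nRT₁/V₁ = 1.63×8.314×399/10.7 = 505 kPa.
Polytropic n=1.63: T₂ = T₁(V₁/V₂)^(n−1) = 399×(0.302)^0.63 = 188 K; P₂ = P₁(V₁/V₂)^n = 71.8 kPa.
W = (P₁V₁−P₂V₂)/(n−1) = (505×10.7−71.8×35.4)/0.63 = 4550 J.
ΔU = nCvΔT = 1.63×20.8×(188−399) = -7160 J.
Q = ΔU + W = -2610 J.

-2610 J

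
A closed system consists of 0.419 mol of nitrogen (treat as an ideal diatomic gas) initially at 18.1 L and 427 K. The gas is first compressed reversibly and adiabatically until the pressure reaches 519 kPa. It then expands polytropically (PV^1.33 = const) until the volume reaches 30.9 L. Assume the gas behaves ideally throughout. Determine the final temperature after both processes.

392 K

P₁ = nRT₁/V₁ = 0.419×8.314×427/18.1 = 82.2 kPa.
Step 1 — Adiabatic: T₂/T₁ = (P₂/P₁)^((γ−1)/γ) ⇒ T₂ = 427×(6.32)^0.286 = 723 K; V₂ = 4.85 L.
ΔU = nCvΔT = 0.419×20.8×(723−427) = 2580 J.
Q = 0 for an adiabatic process, so W = −ΔU = -2580 J.
State after step 1: P = 519 kPa, V = 4.85 L, T = 723 K.
Step 2 — Polytropic n=1.33: T₂ = T₁(V₁/V₂)^(n−1) = 723×(0.157)^0.33 = 392 K; P₂ = P₁(V₁/V₂)^n = 44.2 kPa.
W = (P₁V₁−P₂V₂)/(n−1) = (519×4.85−44.2×30.9)/0.33 = 3490 J.
ΔU = nCvΔT = 0.419×20.8×(392−723) = -2880 J.
Q = ΔU + W = 611 J.
Net over both steps: W = 911 J, Q = 611 J, ΔU = -301 J.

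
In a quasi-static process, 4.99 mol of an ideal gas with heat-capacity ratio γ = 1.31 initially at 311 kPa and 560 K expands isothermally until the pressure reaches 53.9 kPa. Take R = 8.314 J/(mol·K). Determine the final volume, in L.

V₁ = nRT₁/P₁ = 4.99×8.314×560/311 = 74.7 L.
Isothermal: T stays 560 K; PV = const ⇒ V₂ = 431 L, P₂ = 53.9 kPa.

431 L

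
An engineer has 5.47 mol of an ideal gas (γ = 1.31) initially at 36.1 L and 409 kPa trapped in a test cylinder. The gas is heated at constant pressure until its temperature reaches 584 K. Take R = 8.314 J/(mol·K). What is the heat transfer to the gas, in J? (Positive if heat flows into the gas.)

49800 J

T₁ = P₁V₁/(nR) = 409×36.1/(5.47×8.314) = 325 K.
Isobaric: P stays 409 kPa; V/T = const ⇒ T₂ = 584 K, V₂ = 64.9 L.
W = PΔV = 409×(64.9−36.1) kPa·L = 11800 J.
ΔU = nCvΔT = 5.47×26.8×(584−325) = 38000 J.
Q = ΔU + W = nCpΔT = 49800 J.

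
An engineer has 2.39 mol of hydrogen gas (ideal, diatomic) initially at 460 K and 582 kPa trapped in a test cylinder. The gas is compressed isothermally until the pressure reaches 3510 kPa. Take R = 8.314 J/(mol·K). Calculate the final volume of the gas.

2.60 L

V₁ = nRT₁/P₁ = 2.39×8.314×460/582 = 15.7 L.
Isothermal: T stays 460 K; PV = const ⇒ V₂ = 2.60 L, P₂ = 3510 kPa.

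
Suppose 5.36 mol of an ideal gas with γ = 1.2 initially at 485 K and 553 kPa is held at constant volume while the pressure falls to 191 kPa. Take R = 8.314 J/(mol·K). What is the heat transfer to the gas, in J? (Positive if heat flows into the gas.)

V₁ = nRT₁/P₁ = 5.36×8.314×485/553 = 39.1 L.
Isochoric: V stays 39.1 L; P/T = const ⇒ T₂ = 168 K, P₂ = 191 kPa.
W = 0 (no volume change).
ΔU = nCvΔT = 5.36×41.6×(168−485) = -70700 J.
Q = ΔU = -70700 J.

-70700 J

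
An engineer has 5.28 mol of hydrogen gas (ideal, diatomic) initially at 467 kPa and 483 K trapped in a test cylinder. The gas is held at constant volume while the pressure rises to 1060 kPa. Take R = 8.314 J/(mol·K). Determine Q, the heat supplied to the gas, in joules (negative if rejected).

67300 J

V₁ = nRT₁/P₁ = 5.28×8.314×483/467 = 45.4 L.
Isochoric: V stays 45.4 L; P/T = const ⇒ T₂ = 1100 K, P₂ = 1060 kPa.
W = 0 (no volume change).
ΔU = nCvΔT = 5.28×20.8×(1100−483) = 67300 J.
Q = ΔU = 67300 J.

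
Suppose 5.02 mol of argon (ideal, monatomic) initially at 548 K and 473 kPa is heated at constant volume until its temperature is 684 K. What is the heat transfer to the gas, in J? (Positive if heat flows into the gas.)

V₁ = nRT₁/P₁ = 5.02×8.314×548/473 = 48.4 L.
Isochoric: V stays 48.4 L; P/T = const ⇒ T₂ = 684 K, P₂ = 590 kPa.
W = 0 (no volume change).
ΔU = nCvΔT = 5.02×12.5×(684−548) = 8510 J.
Q = ΔU = 8510 J.

8510 J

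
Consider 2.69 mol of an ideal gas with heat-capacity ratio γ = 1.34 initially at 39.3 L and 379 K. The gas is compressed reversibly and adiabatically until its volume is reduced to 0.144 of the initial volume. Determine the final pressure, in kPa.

2890 kPa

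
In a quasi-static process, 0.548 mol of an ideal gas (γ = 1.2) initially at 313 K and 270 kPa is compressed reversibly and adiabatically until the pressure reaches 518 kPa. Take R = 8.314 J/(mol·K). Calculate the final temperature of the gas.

V₁ = nRT₁/P₁ = 0.548×8.314×313/270 = 5.28 L.
Adiabatic: T₂/T₁ = (P₂/P₁)^((γ−1)/γ) ⇒ T₂ = 313×(1.92)^0.167 = 349 K; V₂ = 3.07 L.

349 K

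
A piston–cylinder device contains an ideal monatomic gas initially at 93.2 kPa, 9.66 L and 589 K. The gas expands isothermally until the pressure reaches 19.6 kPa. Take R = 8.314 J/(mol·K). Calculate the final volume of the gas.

Isothermal: T stays 589 K; PV = const ⇒ V₂ = 45.9 L, P₂ = 19.6 kPa.

45.9 L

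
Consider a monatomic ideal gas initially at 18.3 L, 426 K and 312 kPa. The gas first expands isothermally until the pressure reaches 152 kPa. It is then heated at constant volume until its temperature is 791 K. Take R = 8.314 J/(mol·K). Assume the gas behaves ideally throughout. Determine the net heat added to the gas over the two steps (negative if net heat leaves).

11400 J

n = P₁V₁/(RT₁) = 312×18.3/(8.314×426) = 1.61 mol.
Step 1 — Isothermal: T stays 426 K; PV = const ⇒ V₂ = 37.6 L, P₂ = 152 kPa.
ΔU = 0 (ideal gas, T constant).
W = nRT ln(V₂/V₁) = 1.61×8.314×426×ln(2.05) = 4110 J.
Q = ΔU + W = 4110 J.
State after step 1: P = 152 kPa, V = 37.6 L, T = 426 K.
Step 2 — Isochoric: V stays 37.6 L; P/T = const ⇒ T₂ = 791 K, P₂ = 282 kPa.
W = 0 (no volume change).
ΔU = nCvΔT = 1.61×12.5×(791−426) = 7340 J.
Q = ΔU = 7340 J.
Net over both steps: W = 4110 J, Q = 11400 J, ΔU = 7340 J.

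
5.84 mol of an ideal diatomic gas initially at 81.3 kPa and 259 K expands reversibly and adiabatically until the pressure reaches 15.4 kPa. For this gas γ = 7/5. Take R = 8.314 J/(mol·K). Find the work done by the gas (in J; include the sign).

11900 J

V₁ = nRT₁/P₁ = 5.84×8.314×259/81.3 = 155 L.
Adiabatic: T₂/T₁ = (P₂/P₁)^((γ−1)/γ) ⇒ T₂ = 259×(0.189)^0.286 = 161 K; V₂ = 508 L.
ΔU = nCvΔT = 5.84×20.8×(161−259) = -11900 J.
Q = 0 for an adiabatic process, so W = −ΔU = 11900 J.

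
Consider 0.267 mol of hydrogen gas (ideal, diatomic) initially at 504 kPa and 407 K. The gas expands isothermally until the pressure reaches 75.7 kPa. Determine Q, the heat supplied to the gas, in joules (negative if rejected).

V₁ = nRT₁/P₁ = 0.267×8.314×407/504 = 1.79 L.
Isothermal: T stays 407 K; PV = const ⇒ V₂ = 11.9 L, P₂ = 75.7 kPa.
ΔU = 0 (ideal gas, T constant).
W = nRT ln(V₂/V₁) = 0.267×8.314×407×ln(6.66) = 1710 J.
Q = ΔU + W = 1710 J.

1710 J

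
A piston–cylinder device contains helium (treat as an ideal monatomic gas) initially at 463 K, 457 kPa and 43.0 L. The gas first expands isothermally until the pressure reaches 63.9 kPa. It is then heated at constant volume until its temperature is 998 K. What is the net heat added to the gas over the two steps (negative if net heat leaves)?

n = P₁V₁/(RT₁) = 457×43.0/(8.314×463) = 5.10 mol.
Step 1 — Isothermal: T stays 463 K; PV = const ⇒ V₂ = 308 L, P₂ = 63.9 kPa.
ΔU = 0 (ideal gas, T constant).
W = nRT ln(V₂/V₁) = 5.10×8.314×463×ln(7.15) = 38700 J.
Q = ΔU + W = 38700 J.
State after step 1: P = 63.9 kPa, V = 308 L, T = 463 K.
Step 2 — Isochoric: V stays 308 L; P/T = const ⇒ T₂ = 998 K, P₂ = 138 kPa.
W = 0 (no volume change).
ΔU = nCvΔT = 5.10×12.5×(998−463) = 34100 J.
Q = ΔU = 34100 J.
Net over both steps: W = 38700 J, Q = 72700 J, ΔU = 34100 J.

72700 J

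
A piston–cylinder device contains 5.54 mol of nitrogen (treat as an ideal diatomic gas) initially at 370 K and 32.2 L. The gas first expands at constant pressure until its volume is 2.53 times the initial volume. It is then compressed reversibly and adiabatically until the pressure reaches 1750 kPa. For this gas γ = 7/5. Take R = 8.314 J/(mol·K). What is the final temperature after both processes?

1320 K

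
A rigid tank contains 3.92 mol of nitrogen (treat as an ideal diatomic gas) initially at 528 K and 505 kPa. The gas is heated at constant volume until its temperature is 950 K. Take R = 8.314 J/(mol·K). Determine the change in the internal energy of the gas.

V₁ = nRT₁/P₁ = 3.92×8.314×528/505 = 34.1 L.
Isochoric: V stays 34.1 L; P/T = const ⇒ T₂ = 950 K, P₂ = 909 kPa.
For an ideal gas ΔU = nCvΔT with Cv = (5/2)R = 20.8 J/(mol·K).
ΔU = 3.92×20.8×(950−528) = 34400 J.

34400 J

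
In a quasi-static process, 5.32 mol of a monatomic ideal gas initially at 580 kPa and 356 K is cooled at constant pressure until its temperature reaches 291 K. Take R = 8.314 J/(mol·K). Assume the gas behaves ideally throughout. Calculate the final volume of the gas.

22.2 L

V₁ = nRT₁/P₁ = 5.32×8.314×356/580 = 27.1 L.
Isobaric: P stays 580 kPa; V/T = const ⇒ T₂ = 291 K, V₂ = 22.2 L.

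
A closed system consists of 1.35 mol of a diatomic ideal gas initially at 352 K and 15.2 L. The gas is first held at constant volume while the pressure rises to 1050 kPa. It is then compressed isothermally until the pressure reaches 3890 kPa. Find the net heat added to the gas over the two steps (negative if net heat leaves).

9120 J

P₁ = nRT₁/V₁ = 1.35×8.314×352/15.2 = 260 kPa.
Step 1 — Isochoric: V stays 15.2 L; P/T = const ⇒ T₂ = 1420 K, P₂ = 1050 kPa.
W = 0 (no volume change).
ΔU = nCvΔT = 1.35×20.8×(1420−352) = 30000 J.
Q = ΔU = 30000 J.
State after step 1: P = 1050 kPa, V = 15.2 L, T = 1420 K.
Step 2 — Isothermal: T stays 1420 K; PV = const ⇒ V₂ = 4.10 L, P₂ = 3890 kPa.
ΔU = 0 (ideal gas, T constant).
W = nRT ln(V₂/V₁) = 1.35×8.314×1420×ln(0.270) = -20900 J.
Q = ΔU + W = -20900 J.
Net over both steps: W = -20900 J, Q = 9120 J, ΔU = 30000 J.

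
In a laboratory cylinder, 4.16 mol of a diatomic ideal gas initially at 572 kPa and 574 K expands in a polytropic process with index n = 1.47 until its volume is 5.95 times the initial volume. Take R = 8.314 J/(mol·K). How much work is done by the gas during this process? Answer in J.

24000 J

V₁ = nRT₁/P₁ = 4.16×8.314×574/572 = 34.7 L.
Polytropic n=1.47: T₂ = T₁(V₁/V₂)^(n−1) = 574×(0.168)^0.47 = 248 K; P₂ = P₁(V₁/V₂)^n = 41.6 kPa.
W = (P₁V₁−P₂V₂)/(n−1) = (572×34.7−41.6×207)/0.47 = 24000 J.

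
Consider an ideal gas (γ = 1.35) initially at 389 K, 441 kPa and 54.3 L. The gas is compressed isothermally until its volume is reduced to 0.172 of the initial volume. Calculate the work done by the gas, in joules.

-42200 J

n = P₁V₁/(RT₁) = 441×54.3/(8.314×389) = 7.40 mol.
Isothermal: T stays 389 K; PV = const ⇒ V₂ = 9.34 L, P₂ = 2560 kPa.
W = nRT ln(V₂/V₁) = 7.40×8.314×389×ln(0.172) = -42200 J.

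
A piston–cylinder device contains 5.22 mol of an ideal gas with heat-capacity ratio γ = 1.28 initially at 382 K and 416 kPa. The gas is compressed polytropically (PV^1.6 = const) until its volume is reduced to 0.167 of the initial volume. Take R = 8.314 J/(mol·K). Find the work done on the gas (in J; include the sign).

V₁ = nRT₁/P₁ = 5.22×8.314×382/416 = 39.9 L.
Polytropic n=1.6: T₂ = T₁(V₁/V₂)^(n−1) = 382×(5.99)^0.60 = 1120 K; P₂ = P₁(V₁/V₂)^n = 7290 kPa.
W = (P₁V₁−P₂V₂)/(n−1) = (416×39.9−7290×6.66)/0.60 = -53200 J.
Work done on the gas = −W_by = 53200 J.

53200 J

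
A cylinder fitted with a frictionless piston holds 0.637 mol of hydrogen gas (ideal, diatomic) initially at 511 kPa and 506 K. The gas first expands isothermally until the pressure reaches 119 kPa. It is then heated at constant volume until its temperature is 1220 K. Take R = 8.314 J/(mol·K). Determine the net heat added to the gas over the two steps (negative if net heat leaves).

13400 J

V₁ = nRT₁/P₁ = 0.637×8.314×506/511 = 5.24 L.
Step 1 — Isothermal: T stays 506 K; PV = const ⇒ V₂ = 22.5 L, P₂ = 119 kPa.
ΔU = 0 (ideal gas, T constant).
W = nRT ln(V₂/V₁) = 0.637×8.314×506×ln(4.29) = 3910 J.
Q = ΔU + W = 3910 J.
State after step 1: P = 119 kPa, V = 22.5 L, T = 506 K.
Step 2 — Isochoric: V stays 22.5 L; P/T = const ⇒ T₂ = 1220 K, P₂ = 287 kPa.
W = 0 (no volume change).
ΔU = nCvΔT = 0.637×20.8×(1220−506) = 9450 J.
Q = ΔU = 9450 J.
Net over both steps: W = 3910 J, Q = 13400 J, ΔU = 9450 J.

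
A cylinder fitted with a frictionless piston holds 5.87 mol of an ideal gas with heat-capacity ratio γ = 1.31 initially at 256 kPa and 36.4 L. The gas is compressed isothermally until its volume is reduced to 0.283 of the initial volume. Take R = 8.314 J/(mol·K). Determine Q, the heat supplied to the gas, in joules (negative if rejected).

-11800 J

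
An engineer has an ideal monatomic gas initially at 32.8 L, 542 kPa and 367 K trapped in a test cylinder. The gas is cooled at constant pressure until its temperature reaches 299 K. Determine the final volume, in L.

26.7 L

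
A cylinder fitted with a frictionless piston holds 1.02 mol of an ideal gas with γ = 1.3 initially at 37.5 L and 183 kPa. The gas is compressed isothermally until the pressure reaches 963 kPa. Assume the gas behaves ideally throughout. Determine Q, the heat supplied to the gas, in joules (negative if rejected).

-11400 J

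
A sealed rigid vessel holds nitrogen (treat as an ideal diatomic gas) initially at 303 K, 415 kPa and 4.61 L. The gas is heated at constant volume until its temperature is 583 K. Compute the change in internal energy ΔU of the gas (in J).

4420 J

n = P₁V₁/(RT₁) = 415×4.61/(8.314×303) = 0.759 mol.
Isochoric: V stays 4.61 L; P/T = const ⇒ T₂ = 583 K, P₂ = 798 kPa.
For an ideal gas ΔU = nCvΔT with Cv = (5/2)R = 20.8 J/(mol·K).
ΔU = 0.759×20.8×(583−303) = 4420 J.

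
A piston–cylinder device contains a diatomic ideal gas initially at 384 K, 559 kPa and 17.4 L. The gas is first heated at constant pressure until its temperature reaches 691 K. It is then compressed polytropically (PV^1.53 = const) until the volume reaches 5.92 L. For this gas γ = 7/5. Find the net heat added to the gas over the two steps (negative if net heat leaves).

42400 J

n = P₁V₁/(RT₁) = 559×17.4/(8.314×384) = 3.05 mol.
Step 1 — Isobaric: P stays 559 kPa; V/T = const ⇒ T₂ = 691 K, V₂ = 31.3 L.
W = PΔV = 559×(31.3−17.4) kPa·L = 7780 J.
ΔU = nCvΔT = 3.05×20.8×(691−384) = 19400 J.
Q = ΔU + W = nCpΔT = 27200 J.
State after step 1: P = 559 kPa, V = 31.3 L, T = 691 K.
Step 2 — Polytropic n=1.53: T₂ = T₁(V₁/V₂)^(n−1) = 691×(5.29)^0.53 = 1670 K; P₂ = P₁(V₁/V₂)^n = 7150 kPa.
W = (P₁V₁−P₂V₂)/(n−1) = (559×31.3−7150×5.92)/0.53 = -46800 J.
ΔU = nCvΔT = 3.05×20.8×(1670−691) = 62000 J.
Q = ΔU + W = 15200 J.
Net over both steps: W = -39000 J, Q = 42400 J, ΔU = 81500 J.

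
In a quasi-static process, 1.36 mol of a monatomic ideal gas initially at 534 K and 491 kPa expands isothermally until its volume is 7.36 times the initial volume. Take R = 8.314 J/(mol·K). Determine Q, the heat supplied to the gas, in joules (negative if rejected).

12100 J

V₁ = nRT₁/P₁ = 1.36×8.314×534/491 = 12.3 L.
Isothermal: T stays 534 K; PV = const ⇒ V₂ = 90.5 L, P₂ = 66.7 kPa.
ΔU = 0 (ideal gas, T constant).
W = nRT ln(V₂/V₁) = 1.36×8.314×534×ln(7.36) = 12100 J.
Q = ΔU + W = 12100 J.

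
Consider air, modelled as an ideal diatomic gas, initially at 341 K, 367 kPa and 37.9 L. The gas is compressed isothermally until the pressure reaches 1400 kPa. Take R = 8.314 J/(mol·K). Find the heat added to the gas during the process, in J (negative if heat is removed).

n = P₁V₁/(RT₁) = 367×37.9/(8.314×341) = 4.91 mol.
Isothermal: T stays 341 K; PV = const ⇒ V₂ = 9.94 L, P₂ = 1400 kPa.
ΔU = 0 (ideal gas, T constant).
W = nRT ln(V₂/V₁) = 4.91×8.314×341×ln(0.262) = -18600 J.
Q = ΔU + W = -18600 J.

-18600 J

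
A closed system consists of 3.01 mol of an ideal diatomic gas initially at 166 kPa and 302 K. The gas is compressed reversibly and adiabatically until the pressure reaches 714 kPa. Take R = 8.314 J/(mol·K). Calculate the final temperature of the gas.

458 K

V₁ = nRT₁/P₁ = 3.01×8.314×302/166 = 45.5 L.
Adiabatic: T₂/T₁ = (P₂/P₁)^((γ−1)/γ) ⇒ T₂ = 302×(4.30)^0.286 = 458 K; V₂ = 16.1 L.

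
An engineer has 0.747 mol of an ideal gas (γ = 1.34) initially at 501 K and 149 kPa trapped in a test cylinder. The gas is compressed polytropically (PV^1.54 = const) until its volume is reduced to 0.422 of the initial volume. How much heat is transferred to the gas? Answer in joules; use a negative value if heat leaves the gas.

V₁ = nRT₁/P₁ = 0.747×8.314×501/149 = 20.9 L.
Polytropic n=1.54: T₂ = T₁(V₁/V₂)^(n−1) = 501×(2.37)^0.54 = 798 K; P₂ = P₁(V₁/V₂)^n = 563 kPa.
W = (P₁V₁−P₂V₂)/(n−1) = (149×20.9−563×8.81)/0.54 = -3420 J.
ΔU = nCvΔT = 0.747×24.5×(798−501) = 5430 J.
Q = ΔU + W = 2010 J.

2010 J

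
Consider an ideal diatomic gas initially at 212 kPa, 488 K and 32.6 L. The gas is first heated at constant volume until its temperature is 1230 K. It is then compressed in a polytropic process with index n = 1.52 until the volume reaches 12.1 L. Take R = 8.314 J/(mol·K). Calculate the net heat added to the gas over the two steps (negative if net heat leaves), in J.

33000 J

n = P₁V₁/(RT₁) = 212×32.6/(8.314×488) = 1.70 mol.
Step 1 — Isochoric: V stays 32.6 L; P/T = const ⇒ T₂ = 1230 K, P₂ = 534 kPa.
W = 0 (no volume change).
ΔU = nCvΔT = 1.70×20.8×(1230−488) = 26300 J.
Q = ΔU = 26300 J.
State after step 1: P = 534 kPa, V = 32.6 L, T = 1230 K.
Step 2 — Polytropic n=1.52: T₂ = T₁(V₁/V₂)^(n−1) = 1230×(2.69)^0.52 = 2060 K; P₂ = P₁(V₁/V₂)^n = 2410 kPa.
W = (P₁V₁−P₂V₂)/(n−1) = (534×32.6−2410×12.1)/0.52 = -22600 J.
ΔU = nCvΔT = 1.70×20.8×(2060−1230) = 29400 J.
Q = ΔU + W = 6780 J.
Net over both steps: W = -22600 J, Q = 33000 J, ΔU = 55600 J.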